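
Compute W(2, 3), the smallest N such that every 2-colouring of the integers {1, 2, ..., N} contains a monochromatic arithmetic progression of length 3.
W(2, 3) = 9

Lower bound: the 2-colouring RRBBRRBB of {1, ..., 8} (R at positions {1, 2, 5, 6}, B at {3, 4, 7, 8}) contains no monochromatic 3-term AP, so W(2, 3) > 8. Upper bound: a case analysis on any 2-colouring of {1, ..., 9} forces such an AP. Hence W(2, 3) = 9.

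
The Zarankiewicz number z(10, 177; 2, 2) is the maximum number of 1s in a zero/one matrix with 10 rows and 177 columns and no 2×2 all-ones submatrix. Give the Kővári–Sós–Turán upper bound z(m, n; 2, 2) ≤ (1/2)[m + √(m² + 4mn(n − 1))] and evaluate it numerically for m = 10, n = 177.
z(10, 177; 2, 2) ≤ (1/2)[10 + √(10² + 4·10·177·176)] = (1/2)[10 + √1246180] = 563.1622

Kővári–Sós–Turán: let r_1, ..., r_10 be the row sums and z = Σ r_i the total number of 1s. Each pair of columns can share at most one row with both entries 1 (else a 2×2 all-ones block appears), so Σ_i C(r_i, 2) ≤ C(177, 2) = 15576. By convexity Σ_i C(r_i, 2) ≥ 10·C(z/10, 2) = z(z − 10)/(2·10), giving z² − 10z − 10·177·176 ≤ 0 and hence z ≤ (1/2)[10 + √(100 + 4·311520)] = (1/2)[10 + √1246180] ≈ (1/2)(10 + 1116.3243) = 563.1622.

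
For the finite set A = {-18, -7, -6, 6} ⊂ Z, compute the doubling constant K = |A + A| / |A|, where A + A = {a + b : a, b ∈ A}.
K = |A + A| / |A| = 9/4

Enumerate A + A = {a + b : a, b ∈ A}. With |A| = 4, there are |A|^2 = 16 ordered sum pairs; collecting distinct values, A + A = {-36, -25, -24, -14, -13, -12, -1, 0, 12}, so |A + A| = 9. Thus K = 9/4. For comparison, the minimum possible |A + A| over all 4-element sets is 2·4 − 1 = 7 (so min K = 7/4), attained only by arithmetic progressions.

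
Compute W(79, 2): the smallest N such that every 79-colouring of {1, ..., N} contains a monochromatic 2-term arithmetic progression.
W(79, 2) = 79 + 1 = 80

A 2-term AP is any pair of integers, so a monochromatic 2-AP exists iff some colour is used at least twice. With 79 colours, the colouring i ↦ i on {1, ..., 79} uses each colour once, avoiding any monochromatic pair, so W(79, 2) > 79. For {1, ..., 80}, pigeonhole forces two integers of the same colour, which form a monochromatic 2-AP. Hence W(79, 2) = 80.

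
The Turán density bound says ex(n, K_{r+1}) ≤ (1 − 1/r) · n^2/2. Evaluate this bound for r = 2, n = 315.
Turán density bound = (1/2) · 315^2/2 = 99225/4 ≈ 24806.25

Turán's theorem: ex(n, K_{r+1}) is achieved by the complete r-partite Turán graph T(n, r) with parts as balanced as possible, and is at most (1 − 1/r) · n^2/2. For r = 2, n = 315: the density bound is (1/2) · 99225/2 = 99225/4 ≈ 24806.25. The integer-valued extremum is e(T(315, 2)) = 24806, which is strictly less than the density bound 99225/4 since 2 ∤ 315 (the parts of T(315, 2) cannot all be equal).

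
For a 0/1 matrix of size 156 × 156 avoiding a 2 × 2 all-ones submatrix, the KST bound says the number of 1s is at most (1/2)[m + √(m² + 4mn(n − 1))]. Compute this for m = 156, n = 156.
z(156, 156; 2, 2) ≤ (1/2)[156 + √(156² + 4·156·156·155)] = (1/2)[156 + √15112656] = 2021.75

Kővári–Sós–Turán: let r_1, ..., r_156 be the row sums and z = Σ r_i the total number of 1s. Each pair of columns can share at most one row with both entries 1 (else a 2×2 all-ones block appears), so Σ_i C(r_i, 2) ≤ C(156, 2) = 12090. By convexity Σ_i C(r_i, 2) ≥ 156·C(z/156, 2) = z(z − 156)/(2·156), giving z² − 156z − 156·156·155 ≤ 0 and hence z ≤ (1/2)[156 + √(24336 + 4·3772080)] = (1/2)[156 + √15112656] ≈ (1/2)(156 + 3887.5) = 2021.75.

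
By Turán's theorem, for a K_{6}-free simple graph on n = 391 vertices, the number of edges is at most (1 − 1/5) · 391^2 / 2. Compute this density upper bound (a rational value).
Turán density bound = (4/5) · 391^2/2 = 305762/5 ≈ 61152.4

Turán's theorem: ex(n, K_{r+1}) is achieved by the complete r-partite Turán graph T(n, r) with parts as balanced as possible, and is at most (1 − 1/r) · n^2/2. For r = 5, n = 391: the density bound is (4/5) · 152881/2 = 305762/5 ≈ 61152.4. The integer-valued extremum is e(T(391, 5)) = 61152, which is strictly less than the density bound 305762/5 since 5 ∤ 391 (the parts of T(391, 5) cannot all be equal).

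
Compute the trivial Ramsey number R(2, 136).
R(2, 136) = 136

R(2, k) = k for all k ≥ 2: in a 2-colouring of K_k, either some edge is red (a red K_2) or all edges are blue (a blue K_k). And K_{135} coloured all-blue has no blue K_136, so R(2, 136) > 135. Hence R(2, 136) = 136.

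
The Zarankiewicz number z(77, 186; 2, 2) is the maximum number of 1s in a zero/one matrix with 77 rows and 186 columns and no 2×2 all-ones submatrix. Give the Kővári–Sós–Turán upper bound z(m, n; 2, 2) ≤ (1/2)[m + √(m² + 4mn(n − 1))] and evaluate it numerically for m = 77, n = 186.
z(77, 186; 2, 2) ≤ (1/2)[77 + √(77² + 4·77·186·185)] = (1/2)[77 + √10604209] = 1666.7052

Kővári–Sós–Turán: let r_1, ..., r_77 be the row sums and z = Σ r_i the total number of 1s. Each pair of columns can share at most one row with both entries 1 (else a 2×2 all-ones block appears), so Σ_i C(r_i, 2) ≤ C(186, 2) = 17205. By convexity Σ_i C(r_i, 2) ≥ 77·C(z/77, 2) = z(z − 77)/(2·77), giving z² − 77z − 77·186·185 ≤ 0 and hence z ≤ (1/2)[77 + √(5929 + 4·2649570)] = (1/2)[77 + √10604209] ≈ (1/2)(77 + 3256.4104) = 1666.7052.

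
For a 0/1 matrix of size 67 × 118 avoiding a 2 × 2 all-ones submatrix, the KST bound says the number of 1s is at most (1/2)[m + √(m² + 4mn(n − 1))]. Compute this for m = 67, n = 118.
z(67, 118; 2, 2) ≤ (1/2)[67 + √(67² + 4·67·118·117)] = (1/2)[67 + √3704497] = 995.8535

Kővári–Sós–Turán: let r_1, ..., r_67 be the row sums and z = Σ r_i the total number of 1s. Each pair of columns can share at most one row with both entries 1 (else a 2×2 all-ones block appears), so Σ_i C(r_i, 2) ≤ C(118, 2) = 6903. By convexity Σ_i C(r_i, 2) ≥ 67·C(z/67, 2) = z(z − 67)/(2·67), giving z² − 67z − 67·118·117 ≤ 0 and hence z ≤ (1/2)[67 + √(4489 + 4·925002)] = (1/2)[67 + √3704497] ≈ (1/2)(67 + 1924.707) = 995.8535.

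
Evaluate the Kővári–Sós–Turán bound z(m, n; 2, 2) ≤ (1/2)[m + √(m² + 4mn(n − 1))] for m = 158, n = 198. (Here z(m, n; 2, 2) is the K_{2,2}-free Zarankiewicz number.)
z(158, 198; 2, 2) ≤ (1/2)[158 + √(158² + 4·158·198·197)] = (1/2)[158 + √24676756] = 2562.7852

Kővári–Sós–Turán: let r_1, ..., r_158 be the row sums and z = Σ r_i the total number of 1s. Each pair of columns can share at most one row with both entries 1 (else a 2×2 all-ones block appears), so Σ_i C(r_i, 2) ≤ C(198, 2) = 19503. By convexity Σ_i C(r_i, 2) ≥ 158·C(z/158, 2) = z(z − 158)/(2·158), giving z² − 158z − 158·198·197 ≤ 0 and hence z ≤ (1/2)[158 + √(24964 + 4·6162948)] = (1/2)[158 + √24676756] ≈ (1/2)(158 + 4967.5704) = 2562.7852.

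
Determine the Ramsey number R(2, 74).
R(2, 74) = 74

R(2, k) = k for all k ≥ 2: in a 2-colouring of K_k, either some edge is red (a red K_2) or all edges are blue (a blue K_k). And K_{73} coloured all-blue has no blue K_74, so R(2, 74) > 73. Hence R(2, 74) = 74.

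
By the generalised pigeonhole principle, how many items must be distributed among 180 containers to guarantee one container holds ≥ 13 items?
n = (13 − 1)·180 + 1 = 2161

By the generalised pigeonhole principle, to guarantee some box contains ≥ r objects we need more than (r − 1) · k objects total. Threshold: n = (r − 1) · k + 1. With r = 13 and k = 180: n = 12 · 180 + 1 = 2160 + 1 = 2161. For n = 2160 = 12 · 180, we can put exactly 12 objects in every box, avoiding 13 in any single one — so 2161 is tight.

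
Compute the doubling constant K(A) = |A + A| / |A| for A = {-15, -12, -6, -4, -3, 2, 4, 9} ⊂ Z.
K = |A + A| / |A| = 30/8 = 15/4

Enumerate A + A = {a + b : a, b ∈ A}. With |A| = 8, there are |A|^2 = 64 ordered sum pairs; collecting distinct values, A + A = {-30, -27, -24, -21, -19, -18, -16, -15, -13, -12, -11, -10, -9, -8, -7, -6, -4, -3, -2, -1, 0, 1, 3, 4, 5, 6, 8, 11, 13, 18}, so |A + A| = 30. Thus K = 30/8 = 15/4. For comparison, the minimum possible |A + A| over all 8-element sets is 2·8 − 1 = 15 (so min K = 15/8), attained only by arithmetic progressions.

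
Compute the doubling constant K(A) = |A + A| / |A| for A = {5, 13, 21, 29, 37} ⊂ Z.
K = |A + A| / |A| = 9/5

Enumerate A + A = {a + b : a, b ∈ A}. With |A| = 5, there are |A|^2 = 25 ordered sum pairs; collecting distinct values, A + A = {10, 18, 26, 34, 42, 50, 58, 66, 74}, so |A + A| = 9. Thus K = 9/5. Here |A + A| = 2|A| − 1 = 9, the minimum possible — so K = 9/5 is minimal, which holds iff A is an arithmetic progression.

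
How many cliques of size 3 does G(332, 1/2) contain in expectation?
E[# K_3] = C(332, 3) · (1/2)^C(3, 2) = 6044060 / 2^3 = 1511015/2 = 755507.5

For each 3-subset S of vertices (there are C(332, 3) = 6044060 such S), let X_S = 1 if S induces a K_3 (all C(3, 2) = 3 edges present). Then P(X_S = 1) = (1/2)^3 = 1/8. By linearity of expectation, E[# K_3] = C(332, 3) · (1/2)^3 = 6044060 / 8 = 1511015/2 = 755507.5.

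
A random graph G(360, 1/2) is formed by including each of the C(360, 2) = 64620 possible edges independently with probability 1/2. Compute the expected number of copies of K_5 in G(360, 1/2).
E[# K_5] = C(360, 5) · (1/2)^C(5, 2) = 49002354072 / 2^10 = 6125294259/128 = 47853861.3984375

For each 5-subset S of vertices (there are C(360, 5) = 49002354072 such S), let X_S = 1 if S induces a K_5 (all C(5, 2) = 10 edges present). Then P(X_S = 1) = (1/2)^10 = 1/1024. By linearity of expectation, E[# K_5] = C(360, 5) · (1/2)^10 = 49002354072 / 1024 = 6125294259/128 = 47853861.3984375.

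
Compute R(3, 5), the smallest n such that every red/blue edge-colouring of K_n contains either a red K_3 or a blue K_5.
R(3, 5) = 14

Lower bound: an explicit 2-colouring of K_{13} (typically a Paley-type or other structured construction) avoids a red K_3 and a blue K_5, showing R(3, 5) > 13.
Upper bound: the Erdős–Szekeres recurrence R(r, t') ≤ R(r−1, t') + R(r, t'−1) yields R(3, 5) ≤ 14.
Hence R(3, 5) = 14.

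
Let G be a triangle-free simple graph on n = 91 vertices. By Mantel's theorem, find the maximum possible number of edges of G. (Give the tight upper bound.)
ex(91, K_3) = ⌊91^2/4⌋ = 2070

Mantel (1907): a triangle-free graph on n vertices has at most ⌊n^2/4⌋ edges, with equality for the complete bipartite graph K_{⌊n/2⌋, ⌈n/2⌉}. For n = 91: ⌊91^2/4⌋ = ⌊8281/4⌋ = 2070. The extremal graph is K_{45, 46}, which has 45·46 = 2070 edges.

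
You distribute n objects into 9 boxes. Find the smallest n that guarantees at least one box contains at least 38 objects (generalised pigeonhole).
n = (38 − 1)·9 + 1 = 334

By the generalised pigeonhole principle, to guarantee some box contains ≥ r objects we need more than (r − 1) · k objects total. Threshold: n = (r − 1) · k + 1. With r = 38 and k = 9: n = 37 · 9 + 1 = 333 + 1 = 334. For n = 333 = 37 · 9, we can put exactly 37 objects in every box, avoiding 38 in any single one — so 334 is tight.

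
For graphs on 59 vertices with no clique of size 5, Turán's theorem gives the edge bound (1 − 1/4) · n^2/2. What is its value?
Turán density bound = (3/4) · 59^2/2 = 10443/8 ≈ 1305.375

Turán's theorem: ex(n, K_{r+1}) is achieved by the complete r-partite Turán graph T(n, r) with parts as balanced as possible, and is at most (1 − 1/r) · n^2/2. For r = 4, n = 59: the density bound is (3/4) · 3481/2 = 10443/8 ≈ 1305.375. The integer-valued extremum is e(T(59, 4)) = 1305, which is strictly less than the density bound 10443/8 since 4 ∤ 59 (the parts of T(59, 4) cannot all be equal).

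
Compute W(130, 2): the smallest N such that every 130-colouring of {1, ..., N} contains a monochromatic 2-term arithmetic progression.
W(130, 2) = 130 + 1 = 131

A 2-term AP is any pair of integers, so a monochromatic 2-AP exists iff some colour is used at least twice. With 130 colours, the colouring i ↦ i on {1, ..., 130} uses each colour once, avoiding any monochromatic pair, so W(130, 2) > 130. For {1, ..., 131}, pigeonhole forces two integers of the same colour, which form a monochromatic 2-AP. Hence W(130, 2) = 131.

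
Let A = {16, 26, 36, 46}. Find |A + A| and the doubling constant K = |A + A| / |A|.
K = |A + A| / |A| = 7/4

Enumerate A + A = {a + b : a, b ∈ A}. With |A| = 4, there are |A|^2 = 16 ordered sum pairs; collecting distinct values, A + A = {32, 42, 52, 62, 72, 82, 92}, so |A + A| = 7. Thus K = 7/4. Here |A + A| = 2|A| − 1 = 7, the minimum possible — so K = 7/4 is minimal, which holds iff A is an arithmetic progression.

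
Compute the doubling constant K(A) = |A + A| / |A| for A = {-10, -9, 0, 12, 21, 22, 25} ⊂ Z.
K = |A + A| / |A| = 26/7

Enumerate A + A = {a + b : a, b ∈ A}. With |A| = 7, there are |A|^2 = 49 ordered sum pairs; collecting distinct values, A + A = {-20, -19, -18, -10, -9, 0, 2, 3, 11, 12, 13, 15, 16, 21, 22, 24, 25, 33, 34, 37, 42, 43, 44, 46, 47, 50}, so |A + A| = 26. Thus K = 26/7. For comparison, the minimum possible |A + A| over all 7-element sets is 2·7 − 1 = 13 (so min K = 13/7), attained only by arithmetic progressions.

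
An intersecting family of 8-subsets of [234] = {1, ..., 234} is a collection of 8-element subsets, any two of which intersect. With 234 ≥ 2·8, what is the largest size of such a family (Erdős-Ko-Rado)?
max |F| = C(233, 7) = 6753818290868

The Erdős-Ko-Rado theorem states: for n ≥ 2k, an intersecting family of k-subsets of an n-element set has size at most C(n − 1, k − 1), with equality for 'star' families {A ⊆ [n] : |A| = k, i ∈ A} (fix an element i). For n = 234, k = 8: C(233, 7) = 6753818290868.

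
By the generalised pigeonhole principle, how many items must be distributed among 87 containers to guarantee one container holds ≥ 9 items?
n = (9 − 1)·87 + 1 = 697

By the generalised pigeonhole principle, to guarantee some box contains ≥ r objects we need more than (r − 1) · k objects total. Threshold: n = (r − 1) · k + 1. With r = 9 and k = 87: n = 8 · 87 + 1 = 696 + 1 = 697. For n = 696 = 8 · 87, we can put exactly 8 objects in every box, avoiding 9 in any single one — so 697 is tight.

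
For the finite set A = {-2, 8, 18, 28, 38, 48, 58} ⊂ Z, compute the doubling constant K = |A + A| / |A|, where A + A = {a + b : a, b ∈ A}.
K = |A + A| / |A| = 13/7

Enumerate A + A = {a + b : a, b ∈ A}. With |A| = 7, there are |A|^2 = 49 ordered sum pairs; collecting distinct values, A + A = {-4, 6, 16, 26, 36, 46, 56, 66, 76, 86, 96, 106, 116}, so |A + A| = 13. Thus K = 13/7. Here |A + A| = 2|A| − 1 = 13, the minimum possible — so K = 13/7 is minimal, which holds iff A is an arithmetic progression.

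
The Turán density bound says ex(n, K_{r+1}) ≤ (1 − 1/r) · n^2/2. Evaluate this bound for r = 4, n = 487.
Turán density bound = (3/4) · 487^2/2 = 711507/8 ≈ 88938.375

Turán's theorem: ex(n, K_{r+1}) is achieved by the complete r-partite Turán graph T(n, r) with parts as balanced as possible, and is at most (1 − 1/r) · n^2/2. For r = 4, n = 487: the density bound is (3/4) · 237169/2 = 711507/8 ≈ 88938.375. The integer-valued extremum is e(T(487, 4)) = 88938, which is strictly less than the density bound 711507/8 since 4 ∤ 487 (the parts of T(487, 4) cannot all be equal).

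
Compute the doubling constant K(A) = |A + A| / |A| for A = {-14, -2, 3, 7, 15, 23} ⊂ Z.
K = |A + A| / |A| = 19/6

Enumerate A + A = {a + b : a, b ∈ A}. With |A| = 6, there are |A|^2 = 36 ordered sum pairs; collecting distinct values, A + A = {-28, -16, -11, -7, -4, 1, 5, 6, 9, 10, 13, 14, 18, 21, 22, 26, 30, 38, 46}, so |A + A| = 19. Thus K = 19/6. For comparison, the minimum possible |A + A| over all 6-element sets is 2·6 − 1 = 11 (so min K = 11/6), attained only by arithmetic progressions.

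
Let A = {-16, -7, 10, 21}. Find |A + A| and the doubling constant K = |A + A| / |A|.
K = |A + A| / |A| = 10/4 = 5/2

Enumerate A + A = {a + b : a, b ∈ A}. With |A| = 4, there are |A|^2 = 16 ordered sum pairs; collecting distinct values, A + A = {-32, -23, -14, -6, 3, 5, 14, 20, 31, 42}, so |A + A| = 10. Thus K = 10/4 = 5/2. For comparison, the minimum possible |A + A| over all 4-element sets is 2·4 − 1 = 7 (so min K = 7/4), attained only by arithmetic progressions.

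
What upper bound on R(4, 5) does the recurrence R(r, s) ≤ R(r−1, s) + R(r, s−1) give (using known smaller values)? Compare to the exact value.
R(4, 5) ≤ R(3, 5) + R(4, 4) = 14 + 18 = 32; exact value R(4, 5) = 25.

The Erdős–Szekeres recurrence R(r, s) ≤ R(r−1, s) + R(r, s−1) applied to (r, s) = (4, 5) gives
  R(4, 5) ≤ R(3, 5) + R(4, 4) = 14 + 18 = 32.
(Recall R(2, k) = k and R is symmetric.) The recurrence is not tight here (it gives 32, but the exact value is R(4, 5) = 25); the tight upper bound requires a sharper argument than the simple recurrence, combined with a lower-bound construction on K_{24}.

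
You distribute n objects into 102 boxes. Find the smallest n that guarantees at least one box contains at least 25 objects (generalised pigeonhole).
n = (25 − 1)·102 + 1 = 2449

By the generalised pigeonhole principle, to guarantee some box contains ≥ r objects we need more than (r − 1) · k objects total. Threshold: n = (r − 1) · k + 1. With r = 25 and k = 102: n = 24 · 102 + 1 = 2448 + 1 = 2449. For n = 2448 = 24 · 102, we can put exactly 24 objects in every box, avoiding 25 in any single one — so 2449 is tight.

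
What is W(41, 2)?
W(41, 2) = 41 + 1 = 42

A 2-term AP is any pair of integers, so a monochromatic 2-AP exists iff some colour is used at least twice. With 41 colours, the colouring i ↦ i on {1, ..., 41} uses each colour once, avoiding any monochromatic pair, so W(41, 2) > 41. For {1, ..., 42}, pigeonhole forces two integers of the same colour, which form a monochromatic 2-AP. Hence W(41, 2) = 42.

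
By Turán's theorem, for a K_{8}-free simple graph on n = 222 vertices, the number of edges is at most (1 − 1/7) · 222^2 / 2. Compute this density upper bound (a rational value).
Turán density bound = (6/7) · 222^2/2 = 147852/7 ≈ 21121.7143

Turán's theorem: ex(n, K_{r+1}) is achieved by the complete r-partite Turán graph T(n, r) with parts as balanced as possible, and is at most (1 − 1/r) · n^2/2. For r = 7, n = 222: the density bound is (6/7) · 49284/2 = 147852/7 ≈ 21121.7143. The integer-valued extremum is e(T(222, 7)) = 21121, which is strictly less than the density bound 147852/7 since 7 ∤ 222 (the parts of T(222, 7) cannot all be equal).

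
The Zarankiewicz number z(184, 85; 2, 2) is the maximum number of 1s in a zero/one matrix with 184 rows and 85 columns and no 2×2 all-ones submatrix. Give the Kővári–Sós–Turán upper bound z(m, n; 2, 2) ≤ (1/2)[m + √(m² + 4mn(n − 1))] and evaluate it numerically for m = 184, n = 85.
z(184, 85; 2, 2) ≤ (1/2)[184 + √(184² + 4·184·85·84)] = (1/2)[184 + √5288896] = 1241.88

Kővári–Sós–Turán: let r_1, ..., r_184 be the row sums and z = Σ r_i the total number of 1s. Each pair of columns can share at most one row with both entries 1 (else a 2×2 all-ones block appears), so Σ_i C(r_i, 2) ≤ C(85, 2) = 3570. By convexity Σ_i C(r_i, 2) ≥ 184·C(z/184, 2) = z(z − 184)/(2·184), giving z² − 184z − 184·85·84 ≤ 0 and hence z ≤ (1/2)[184 + √(33856 + 4·1313760)] = (1/2)[184 + √5288896] ≈ (1/2)(184 + 2299.76) = 1241.88.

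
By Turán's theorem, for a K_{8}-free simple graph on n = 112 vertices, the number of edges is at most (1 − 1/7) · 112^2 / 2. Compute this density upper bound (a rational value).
Turán density bound = (6/7) · 112^2/2 = 5376

Turán's theorem: ex(n, K_{r+1}) is achieved by the complete r-partite Turán graph T(n, r) with parts as balanced as possible, and is at most (1 − 1/r) · n^2/2. For r = 7, n = 112: the density bound is (6/7) · 12544/2 = 5376. Since 7 ∣ 112, the Turán graph T(112, 7) has parts of equal size 16, and its edge count e(T(112, 7)) = 5376 attains the density bound exactly.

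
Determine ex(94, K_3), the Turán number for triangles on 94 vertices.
ex(94, K_3) = ⌊94^2/4⌋ = 2209

Mantel (1907): a triangle-free graph on n vertices has at most ⌊n^2/4⌋ edges, with equality for the complete bipartite graph K_{⌊n/2⌋, ⌈n/2⌉}. For n = 94: ⌊94^2/4⌋ = ⌊8836/4⌋ = 2209. The extremal graph is K_{47, 47}, which has 47·47 = 2209 edges.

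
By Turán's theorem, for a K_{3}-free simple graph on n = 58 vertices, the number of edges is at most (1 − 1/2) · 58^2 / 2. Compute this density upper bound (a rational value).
Turán density bound = (1/2) · 58^2/2 = 841

Turán's theorem: ex(n, K_{r+1}) is achieved by the complete r-partite Turán graph T(n, r) with parts as balanced as possible, and is at most (1 − 1/r) · n^2/2. For r = 2, n = 58: the density bound is (1/2) · 3364/2 = 841. Since 2 ∣ 58, the Turán graph T(58, 2) has parts of equal size 29, and its edge count e(T(58, 2)) = 841 attains the density bound exactly.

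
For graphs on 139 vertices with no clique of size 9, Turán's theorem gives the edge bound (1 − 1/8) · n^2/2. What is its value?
Turán density bound = (7/8) · 139^2/2 = 135247/16 ≈ 8452.9375

Turán's theorem: ex(n, K_{r+1}) is achieved by the complete r-partite Turán graph T(n, r) with parts as balanced as possible, and is at most (1 − 1/r) · n^2/2. For r = 8, n = 139: the density bound is (7/8) · 19321/2 = 135247/16 ≈ 8452.9375. The integer-valued extremum is e(T(139, 8)) = 8452, which is strictly less than the density bound 135247/16 since 8 ∤ 139 (the parts of T(139, 8) cannot all be equal).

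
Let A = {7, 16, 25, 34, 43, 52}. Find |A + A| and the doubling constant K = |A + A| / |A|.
K = |A + A| / |A| = 11/6

Enumerate A + A = {a + b : a, b ∈ A}. With |A| = 6, there are |A|^2 = 36 ordered sum pairs; collecting distinct values, A + A = {14, 23, 32, 41, 50, 59, 68, 77, 86, 95, 104}, so |A + A| = 11. Thus K = 11/6. Here |A + A| = 2|A| − 1 = 11, the minimum possible — so K = 11/6 is minimal, which holds iff A is an arithmetic progression.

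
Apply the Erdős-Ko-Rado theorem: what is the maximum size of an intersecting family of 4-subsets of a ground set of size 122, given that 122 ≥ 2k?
max |F| = C(121, 3) = 287980

Erdős-Ko-Rado (1961): when n ≥ 2k, max |F| = C(n−1, k−1). The bound is attained by the star {A : i ∈ A} for any fixed i ∈ [n]. Here C(122−1, 4−1) = C(121, 3) = 287980.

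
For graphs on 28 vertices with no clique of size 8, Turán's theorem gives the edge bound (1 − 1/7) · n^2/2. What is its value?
Turán density bound = (6/7) · 28^2/2 = 336

Turán's theorem: ex(n, K_{r+1}) is achieved by the complete r-partite Turán graph T(n, r) with parts as balanced as possible, and is at most (1 − 1/r) · n^2/2. For r = 7, n = 28: the density bound is (6/7) · 784/2 = 336. Since 7 ∣ 28, the Turán graph T(28, 7) has parts of equal size 4, and its edge count e(T(28, 7)) = 336 attains the density bound exactly.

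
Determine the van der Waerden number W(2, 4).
W(2, 4) = 35

This is a classical value, W(2, 4) = 35, established by combining an explicit 2-colouring of {1, ..., 34} with no monochromatic 4-AP (giving the lower bound W(2, 4) > 34) and a finite case analysis / exhaustive computer search showing every 2-colouring of {1, ..., 35} has such an AP.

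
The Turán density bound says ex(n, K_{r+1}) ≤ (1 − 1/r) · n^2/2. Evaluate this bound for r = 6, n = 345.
Turán density bound = (5/6) · 345^2/2 = 198375/4 ≈ 49593.75

Turán's theorem: ex(n, K_{r+1}) is achieved by the complete r-partite Turán graph T(n, r) with parts as balanced as possible, and is at most (1 − 1/r) · n^2/2. For r = 6, n = 345: the density bound is (5/6) · 119025/2 = 198375/4 ≈ 49593.75. The integer-valued extremum is e(T(345, 6)) = 49593, which is strictly less than the density bound 198375/4 since 6 ∤ 345 (the parts of T(345, 6) cannot all be equal).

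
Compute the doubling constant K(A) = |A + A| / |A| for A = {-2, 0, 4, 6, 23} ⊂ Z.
K = |A + A| / |A| = 14/5

Enumerate A + A = {a + b : a, b ∈ A}. With |A| = 5, there are |A|^2 = 25 ordered sum pairs; collecting distinct values, A + A = {-4, -2, 0, 2, 4, 6, 8, 10, 12, 21, 23, 27, 29, 46}, so |A + A| = 14. Thus K = 14/5. For comparison, the minimum possible |A + A| over all 5-element sets is 2·5 − 1 = 9 (so min K = 9/5), attained only by arithmetic progressions.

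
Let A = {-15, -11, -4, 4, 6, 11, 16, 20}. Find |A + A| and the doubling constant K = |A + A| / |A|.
K = |A + A| / |A| = 32/8 = 4

Enumerate A + A = {a + b : a, b ∈ A}. With |A| = 8, there are |A|^2 = 64 ordered sum pairs; collecting distinct values, A + A = {-30, -26, -22, -19, -15, -11, -9, -8, -7, -5, -4, 0, 1, 2, 5, 7, 8, 9, 10, 12, 15, 16, 17, 20, 22, 24, 26, 27, 31, 32, 36, 40}, so |A + A| = 32. Thus K = 32/8 = 4. For comparison, the minimum possible |A + A| over all 8-element sets is 2·8 − 1 = 15 (so min K = 15/8), attained only by arithmetic progressions.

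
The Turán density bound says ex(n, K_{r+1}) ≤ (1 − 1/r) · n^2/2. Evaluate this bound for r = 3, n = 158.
Turán density bound = (2/3) · 158^2/2 = 24964/3 ≈ 8321.3333

Turán's theorem: ex(n, K_{r+1}) is achieved by the complete r-partite Turán graph T(n, r) with parts as balanced as possible, and is at most (1 − 1/r) · n^2/2. For r = 3, n = 158: the density bound is (2/3) · 24964/2 = 24964/3 ≈ 8321.3333. The integer-valued extremum is e(T(158, 3)) = 8321, which is strictly less than the density bound 24964/3 since 3 ∤ 158 (the parts of T(158, 3) cannot all be equal).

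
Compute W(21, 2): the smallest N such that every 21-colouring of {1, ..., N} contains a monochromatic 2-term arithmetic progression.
W(21, 2) = 21 + 1 = 22

A 2-term AP is any pair of integers, so a monochromatic 2-AP exists iff some colour is used at least twice. With 21 colours, the colouring i ↦ i on {1, ..., 21} uses each colour once, avoiding any monochromatic pair, so W(21, 2) > 21. For {1, ..., 22}, pigeonhole forces two integers of the same colour, which form a monochromatic 2-AP. Hence W(21, 2) = 22.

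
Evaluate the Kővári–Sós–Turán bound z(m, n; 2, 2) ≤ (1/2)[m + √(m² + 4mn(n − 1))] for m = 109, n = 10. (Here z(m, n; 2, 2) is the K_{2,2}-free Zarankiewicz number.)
z(109, 10; 2, 2) ≤ (1/2)[109 + √(109² + 4·109·10·9)] = (1/2)[109 + √51121] = 167.5498

Kővári–Sós–Turán: let r_1, ..., r_109 be the row sums and z = Σ r_i the total number of 1s. Each pair of columns can share at most one row with both entries 1 (else a 2×2 all-ones block appears), so Σ_i C(r_i, 2) ≤ C(10, 2) = 45. By convexity Σ_i C(r_i, 2) ≥ 109·C(z/109, 2) = z(z − 109)/(2·109), giving z² − 109z − 109·10·9 ≤ 0 and hence z ≤ (1/2)[109 + √(11881 + 4·9810)] = (1/2)[109 + √51121] ≈ (1/2)(109 + 226.0995) = 167.5498.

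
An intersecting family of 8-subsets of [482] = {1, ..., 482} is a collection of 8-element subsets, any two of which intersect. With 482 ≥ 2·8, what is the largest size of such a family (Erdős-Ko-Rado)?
max |F| = C(481, 7) = 1131196697950800

The Erdős-Ko-Rado theorem states: for n ≥ 2k, an intersecting family of k-subsets of an n-element set has size at most C(n − 1, k − 1), with equality for 'star' families {A ⊆ [n] : |A| = k, i ∈ A} (fix an element i). For n = 482, k = 8: C(481, 7) = 1131196697950800.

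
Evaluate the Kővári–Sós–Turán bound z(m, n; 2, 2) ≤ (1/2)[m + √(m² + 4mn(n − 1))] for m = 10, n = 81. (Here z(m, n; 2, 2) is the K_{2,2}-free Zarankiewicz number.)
z(10, 81; 2, 2) ≤ (1/2)[10 + √(10² + 4·10·81·80)] = (1/2)[10 + √259300] = 259.6075

Kővári–Sós–Turán: let r_1, ..., r_10 be the row sums and z = Σ r_i the total number of 1s. Each pair of columns can share at most one row with both entries 1 (else a 2×2 all-ones block appears), so Σ_i C(r_i, 2) ≤ C(81, 2) = 3240. By convexity Σ_i C(r_i, 2) ≥ 10·C(z/10, 2) = z(z − 10)/(2·10), giving z² − 10z − 10·81·80 ≤ 0 and hence z ≤ (1/2)[10 + √(100 + 4·64800)] = (1/2)[10 + √259300] ≈ (1/2)(10 + 509.2151) = 259.6075.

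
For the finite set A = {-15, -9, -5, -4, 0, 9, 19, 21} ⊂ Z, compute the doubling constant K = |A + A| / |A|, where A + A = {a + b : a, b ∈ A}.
K = |A + A| / |A| = 33/8

Enumerate A + A = {a + b : a, b ∈ A}. With |A| = 8, there are |A|^2 = 64 ordered sum pairs; collecting distinct values, A + A = {-30, -24, -20, -19, -18, -15, -14, -13, -10, -9, -8, -6, -5, -4, 0, 4, 5, 6, 9, 10, 12, 14, 15, 16, 17, 18, 19, 21, 28, 30, 38, 40, 42}, so |A + A| = 33. Thus K = 33/8. For comparison, the minimum possible |A + A| over all 8-element sets is 2·8 − 1 = 15 (so min K = 15/8), attained only by arithmetic progressions.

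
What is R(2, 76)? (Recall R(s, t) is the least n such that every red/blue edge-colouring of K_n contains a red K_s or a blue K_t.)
R(2, 76) = 76

R(2, k) = k for all k ≥ 2: in a 2-colouring of K_k, either some edge is red (a red K_2) or all edges are blue (a blue K_k). And K_{75} coloured all-blue has no blue K_76, so R(2, 76) > 75. Hence R(2, 76) = 76.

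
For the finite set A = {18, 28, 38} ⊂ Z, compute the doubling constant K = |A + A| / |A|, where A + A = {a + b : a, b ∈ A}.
K = |A + A| / |A| = 5/3

Enumerate A + A = {a + b : a, b ∈ A}. With |A| = 3, there are |A|^2 = 9 ordered sum pairs; collecting distinct values, A + A = {36, 46, 56, 66, 76}, so |A + A| = 5. Thus K = 5/3. Here |A + A| = 2|A| − 1 = 5, the minimum possible — so K = 5/3 is minimal, which holds iff A is an arithmetic progression.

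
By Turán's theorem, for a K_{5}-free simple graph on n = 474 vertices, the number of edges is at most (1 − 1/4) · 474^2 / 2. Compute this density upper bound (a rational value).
Turán density bound = (3/4) · 474^2/2 = 168507/2 ≈ 84253.5

Turán's theorem: ex(n, K_{r+1}) is achieved by the complete r-partite Turán graph T(n, r) with parts as balanced as possible, and is at most (1 − 1/r) · n^2/2. For r = 4, n = 474: the density bound is (3/4) · 224676/2 = 168507/2 ≈ 84253.5. The integer-valued extremum is e(T(474, 4)) = 84253, which is strictly less than the density bound 168507/2 since 4 ∤ 474 (the parts of T(474, 4) cannot all be equal).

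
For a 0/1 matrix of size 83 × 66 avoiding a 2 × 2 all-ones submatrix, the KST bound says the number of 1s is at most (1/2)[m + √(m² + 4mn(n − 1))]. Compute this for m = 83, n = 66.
z(83, 66; 2, 2) ≤ (1/2)[83 + √(83² + 4·83·66·65)] = (1/2)[83 + √1431169] = 639.6574

Kővári–Sós–Turán: let r_1, ..., r_83 be the row sums and z = Σ r_i the total number of 1s. Each pair of columns can share at most one row with both entries 1 (else a 2×2 all-ones block appears), so Σ_i C(r_i, 2) ≤ C(66, 2) = 2145. By convexity Σ_i C(r_i, 2) ≥ 83·C(z/83, 2) = z(z − 83)/(2·83), giving z² − 83z − 83·66·65 ≤ 0 and hence z ≤ (1/2)[83 + √(6889 + 4·356070)] = (1/2)[83 + √1431169] ≈ (1/2)(83 + 1196.3148) = 639.6574.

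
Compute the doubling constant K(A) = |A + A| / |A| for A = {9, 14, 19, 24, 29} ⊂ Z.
K = |A + A| / |A| = 9/5

Enumerate A + A = {a + b : a, b ∈ A}. With |A| = 5, there are |A|^2 = 25 ordered sum pairs; collecting distinct values, A + A = {18, 23, 28, 33, 38, 43, 48, 53, 58}, so |A + A| = 9. Thus K = 9/5. Here |A + A| = 2|A| − 1 = 9, the minimum possible — so K = 9/5 is minimal, which holds iff A is an arithmetic progression.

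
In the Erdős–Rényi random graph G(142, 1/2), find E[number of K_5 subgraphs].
E[# K_5] = C(142, 5) · (1/2)^C(5, 2) = 448072338 / 2^10 = 224036169/512 ≈ 437570.642578

For each 5-subset S of vertices (there are C(142, 5) = 448072338 such S), let X_S = 1 if S induces a K_5 (all C(5, 2) = 10 edges present). Then P(X_S = 1) = (1/2)^10 = 1/1024. By linearity of expectation, E[# K_5] = C(142, 5) · (1/2)^10 = 448072338 / 1024 = 224036169/512 ≈ 437570.642578.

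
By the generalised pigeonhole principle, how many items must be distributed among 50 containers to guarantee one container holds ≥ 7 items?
n = (7 − 1)·50 + 1 = 301

By the generalised pigeonhole principle, to guarantee some box contains ≥ r objects we need more than (r − 1) · k objects total. Threshold: n = (r − 1) · k + 1. With r = 7 and k = 50: n = 6 · 50 + 1 = 300 + 1 = 301. For n = 300 = 6 · 50, we can put exactly 6 objects in every box, avoiding 7 in any single one — so 301 is tight.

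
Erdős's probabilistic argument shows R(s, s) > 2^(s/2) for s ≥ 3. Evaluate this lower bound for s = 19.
2^(19/2) = 724.0773; so R(19, 19) > 724.0773

Colour each edge of K_n uniformly at random with red/blue. The expected number of monochromatic K_19 is C(n, 19) · 2 · 2^(−C(19,2)). If C(n, 19) · 2^(1 − C(19,2)) < 1, then with positive probability no monochromatic K_19 exists, so R(19, 19) > n. The standard estimate C(n, 19) ≤ n^19/19! shows this inequality holds whenever n ≤ 2^(19/2) (since 19! · 2^(C(19,2) − 1) > 2^(19^2/2) ≥ n^19). Hence R(19, 19) > 2^(19/2) = 724.0773.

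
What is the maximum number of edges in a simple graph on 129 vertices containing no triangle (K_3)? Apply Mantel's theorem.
ex(129, K_3) = ⌊129^2/4⌋ = 4160

Mantel (1907): a triangle-free graph on n vertices has at most ⌊n^2/4⌋ edges, with equality for the complete bipartite graph K_{⌊n/2⌋, ⌈n/2⌉}. For n = 129: ⌊129^2/4⌋ = ⌊16641/4⌋ = 4160. The extremal graph is K_{64, 65}, which has 64·65 = 4160 edges.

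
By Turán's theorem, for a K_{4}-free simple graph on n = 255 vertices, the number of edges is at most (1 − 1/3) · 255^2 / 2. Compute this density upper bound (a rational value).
Turán density bound = (2/3) · 255^2/2 = 21675

Turán's theorem: ex(n, K_{r+1}) is achieved by the complete r-partite Turán graph T(n, r) with parts as balanced as possible, and is at most (1 − 1/r) · n^2/2. For r = 3, n = 255: the density bound is (2/3) · 65025/2 = 21675. Since 3 ∣ 255, the Turán graph T(255, 3) has parts of equal size 85, and its edge count e(T(255, 3)) = 21675 attains the density bound exactly.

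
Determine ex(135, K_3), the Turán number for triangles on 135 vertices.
ex(135, K_3) = ⌊135^2/4⌋ = 4556

Mantel (1907): a triangle-free graph on n vertices has at most ⌊n^2/4⌋ edges, with equality for the complete bipartite graph K_{⌊n/2⌋, ⌈n/2⌉}. For n = 135: ⌊135^2/4⌋ = ⌊18225/4⌋ = 4556. The extremal graph is K_{67, 68}, which has 67·68 = 4556 edges.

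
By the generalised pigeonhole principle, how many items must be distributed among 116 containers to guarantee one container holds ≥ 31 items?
n = (31 − 1)·116 + 1 = 3481

By the generalised pigeonhole principle, to guarantee some box contains ≥ r objects we need more than (r − 1) · k objects total. Threshold: n = (r − 1) · k + 1. With r = 31 and k = 116: n = 30 · 116 + 1 = 3480 + 1 = 3481. For n = 3480 = 30 · 116, we can put exactly 30 objects in every box, avoiding 31 in any single one — so 3481 is tight.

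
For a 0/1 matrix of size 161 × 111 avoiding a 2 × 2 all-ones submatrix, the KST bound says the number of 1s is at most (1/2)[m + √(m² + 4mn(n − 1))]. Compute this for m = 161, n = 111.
z(161, 111; 2, 2) ≤ (1/2)[161 + √(161² + 4·161·111·110)] = (1/2)[161 + √7889161] = 1484.8825

Kővári–Sós–Turán: let r_1, ..., r_161 be the row sums and z = Σ r_i the total number of 1s. Each pair of columns can share at most one row with both entries 1 (else a 2×2 all-ones block appears), so Σ_i C(r_i, 2) ≤ C(111, 2) = 6105. By convexity Σ_i C(r_i, 2) ≥ 161·C(z/161, 2) = z(z − 161)/(2·161), giving z² − 161z − 161·111·110 ≤ 0 and hence z ≤ (1/2)[161 + √(25921 + 4·1965810)] = (1/2)[161 + √7889161] ≈ (1/2)(161 + 2808.765) = 1484.8825.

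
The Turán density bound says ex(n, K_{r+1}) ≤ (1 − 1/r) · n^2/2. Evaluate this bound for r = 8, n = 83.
Turán density bound = (7/8) · 83^2/2 = 48223/16 ≈ 3013.9375

Turán's theorem: ex(n, K_{r+1}) is achieved by the complete r-partite Turán graph T(n, r) with parts as balanced as possible, and is at most (1 − 1/r) · n^2/2. For r = 8, n = 83: the density bound is (7/8) · 6889/2 = 48223/16 ≈ 3013.9375. The integer-valued extremum is e(T(83, 8)) = 3013, which is strictly less than the density bound 48223/16 since 8 ∤ 83 (the parts of T(83, 8) cannot all be equal).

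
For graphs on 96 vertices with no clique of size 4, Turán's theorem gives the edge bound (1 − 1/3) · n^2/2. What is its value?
Turán density bound = (2/3) · 96^2/2 = 3072

Turán's theorem: ex(n, K_{r+1}) is achieved by the complete r-partite Turán graph T(n, r) with parts as balanced as possible, and is at most (1 − 1/r) · n^2/2. For r = 3, n = 96: the density bound is (2/3) · 9216/2 = 3072. Since 3 ∣ 96, the Turán graph T(96, 3) has parts of equal size 32, and its edge count e(T(96, 3)) = 3072 attains the density bound exactly.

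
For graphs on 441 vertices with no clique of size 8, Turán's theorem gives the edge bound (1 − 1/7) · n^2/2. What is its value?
Turán density bound = (6/7) · 441^2/2 = 83349

Turán's theorem: ex(n, K_{r+1}) is achieved by the complete r-partite Turán graph T(n, r) with parts as balanced as possible, and is at most (1 − 1/r) · n^2/2. For r = 7, n = 441: the density bound is (6/7) · 194481/2 = 83349. Since 7 ∣ 441, the Turán graph T(441, 7) has parts of equal size 63, and its edge count e(T(441, 7)) = 83349 attains the density bound exactly.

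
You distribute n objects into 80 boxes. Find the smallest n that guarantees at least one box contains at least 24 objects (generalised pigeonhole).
n = (24 − 1)·80 + 1 = 1841

By the generalised pigeonhole principle, to guarantee some box contains ≥ r objects we need more than (r − 1) · k objects total. Threshold: n = (r − 1) · k + 1. With r = 24 and k = 80: n = 23 · 80 + 1 = 1840 + 1 = 1841. For n = 1840 = 23 · 80, we can put exactly 23 objects in every box, avoiding 24 in any single one — so 1841 is tight.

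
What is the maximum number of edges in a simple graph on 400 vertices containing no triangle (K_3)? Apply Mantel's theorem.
ex(400, K_3) = ⌊400^2/4⌋ = 40000

Mantel (1907): a triangle-free graph on n vertices has at most ⌊n^2/4⌋ edges, with equality for the complete bipartite graph K_{⌊n/2⌋, ⌈n/2⌉}. For n = 400: ⌊400^2/4⌋ = ⌊160000/4⌋ = 40000. The extremal graph is K_{200, 200}, which has 200·200 = 40000 edges.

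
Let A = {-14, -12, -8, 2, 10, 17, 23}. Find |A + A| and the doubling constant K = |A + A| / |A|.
K = |A + A| / |A| = 27/7

Enumerate A + A = {a + b : a, b ∈ A}. With |A| = 7, there are |A|^2 = 49 ordered sum pairs; collecting distinct values, A + A = {-28, -26, -24, -22, -20, -16, -12, -10, -6, -4, -2, 2, 3, 4, 5, 9, 11, 12, 15, 19, 20, 25, 27, 33, 34, 40, 46}, so |A + A| = 27. Thus K = 27/7. For comparison, the minimum possible |A + A| over all 7-element sets is 2·7 − 1 = 13 (so min K = 13/7), attained only by arithmetic progressions.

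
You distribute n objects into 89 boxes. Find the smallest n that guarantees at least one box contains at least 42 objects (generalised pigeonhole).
n = (42 − 1)·89 + 1 = 3650

By the generalised pigeonhole principle, to guarantee some box contains ≥ r objects we need more than (r − 1) · k objects total. Threshold: n = (r − 1) · k + 1. With r = 42 and k = 89: n = 41 · 89 + 1 = 3649 + 1 = 3650. For n = 3649 = 41 · 89, we can put exactly 41 objects in every box, avoiding 42 in any single one — so 3650 is tight.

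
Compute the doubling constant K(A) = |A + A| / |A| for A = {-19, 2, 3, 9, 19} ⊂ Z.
K = |A + A| / |A| = 15/5 = 3

Enumerate A + A = {a + b : a, b ∈ A}. With |A| = 5, there are |A|^2 = 25 ordered sum pairs; collecting distinct values, A + A = {-38, -17, -16, -10, 0, 4, 5, 6, 11, 12, 18, 21, 22, 28, 38}, so |A + A| = 15. Thus K = 15/5 = 3. For comparison, the minimum possible |A + A| over all 5-element sets is 2·5 − 1 = 9 (so min K = 9/5), attained only by arithmetic progressions.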